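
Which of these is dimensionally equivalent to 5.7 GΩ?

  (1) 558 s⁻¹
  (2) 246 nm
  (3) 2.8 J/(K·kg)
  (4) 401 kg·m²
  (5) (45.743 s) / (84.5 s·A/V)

Reference: Ω = V·A⁻¹ = kg·m²·s⁻³·A⁻².
Each option:
  (1) s⁻¹
  (2) m
  (3) J·kg⁻¹·K⁻¹ = N·m·kg⁻¹·K⁻¹ = m²·s⁻²·K⁻¹
  (4) kg·m²
  (5) [s] / [kg⁻¹·m⁻²·s⁴·A²] = kg·m²·s⁻³·A⁻²  ← same
Only (5) matches kg·m²·s⁻³·A⁻².

(5)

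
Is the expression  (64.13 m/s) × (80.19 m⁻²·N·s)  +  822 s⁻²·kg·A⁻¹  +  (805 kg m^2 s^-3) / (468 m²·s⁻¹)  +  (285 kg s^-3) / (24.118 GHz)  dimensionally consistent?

Expand each in SI base units:
  (64.13 m/s) × (80.19 m⁻²·N·s):  [m·s⁻¹] · [kg·m⁻¹·s⁻¹] = kg·s⁻²
  822 s⁻²·kg·A⁻¹:  kg·s⁻²·A⁻¹
  (805 kg m^2 s^-3) / (468 m²·s⁻¹):  [kg·m²·s⁻³] / [m²·s⁻¹] = kg·s⁻²
  (285 kg s^-3) / (24.118 GHz):  [kg·s⁻³] / [s⁻¹] = kg·s⁻²
The terms do not share a single dimension (kg·s⁻² vs kg·s⁻²·A⁻¹).

No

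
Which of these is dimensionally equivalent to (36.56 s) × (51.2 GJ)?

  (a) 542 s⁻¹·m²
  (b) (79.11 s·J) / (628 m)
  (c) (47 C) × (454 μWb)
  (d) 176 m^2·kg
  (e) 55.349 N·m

(c)

Reference: [s] · [kg·m²·s⁻²] = kg·m²·s⁻¹.
Each option:
  (a) m²·s⁻¹
  (b) [kg·m²·s⁻¹] / [m] = kg·m·s⁻¹
  (c) [s·A] · [kg·m²·s⁻²·A⁻¹] = kg·m²·s⁻¹  ← same
  (d) kg·m²
  (e) N·m = kg·m·s⁻²·m = kg·m²·s⁻²
Only (c) matches kg·m²·s⁻¹.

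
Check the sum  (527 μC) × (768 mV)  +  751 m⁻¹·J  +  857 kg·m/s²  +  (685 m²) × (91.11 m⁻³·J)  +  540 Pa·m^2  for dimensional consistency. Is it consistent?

Work out the base dimensions of each:
  (527 μC) × (768 mV):  [s·A] · [kg·m²·s⁻³·A⁻¹] = kg·m²·s⁻²
  751 m⁻¹·J:  J·m⁻¹ = N·m·m⁻¹ = kg·m·s⁻²
  857 kg·m/s²:  kg·m·s⁻²
  (685 m²) × (91.11 m⁻³·J):  [m²] · [kg·m⁻¹·s⁻²] = kg·m·s⁻²
  540 Pa·m^2:  Pa·m² = N·m⁻²·m² = kg·m·s⁻²
The terms do not share a single dimension (kg·m²·s⁻² vs kg·m·s⁻²).

No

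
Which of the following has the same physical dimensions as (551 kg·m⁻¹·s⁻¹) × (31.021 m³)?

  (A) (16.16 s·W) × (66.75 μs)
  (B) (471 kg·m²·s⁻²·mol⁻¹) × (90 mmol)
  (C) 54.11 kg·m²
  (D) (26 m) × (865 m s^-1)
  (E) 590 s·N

(A)

Reference: [kg·m⁻¹·s⁻¹] · [m³] = kg·m²·s⁻¹.
Each option:
  (A) [kg·m²·s⁻²] · [s] = kg·m²·s⁻¹  ← same
  (B) [kg·m²·s⁻²·mol⁻¹] · [mol] = kg·m²·s⁻²
  (C) kg·m²
  (D) [m] · [m·s⁻¹] = m²·s⁻¹
  (E) N·s = kg·m·s⁻²·s = kg·m·s⁻¹
Only (A) matches kg·m²·s⁻¹.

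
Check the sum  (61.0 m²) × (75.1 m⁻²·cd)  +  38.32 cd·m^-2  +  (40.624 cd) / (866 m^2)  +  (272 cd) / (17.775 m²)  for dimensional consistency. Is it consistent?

No

Dimensions:
  (61.0 m²) × (75.1 m⁻²·cd):  [m²] · [m⁻²·cd] = cd
  38.32 cd·m^-2:  cd·m⁻² = m⁻²·cd
  (40.624 cd) / (866 m^2):  [cd] / [m²] = m⁻²·cd
  (272 cd) / (17.775 m²):  [cd] / [m²] = m⁻²·cd
The terms do not share a single dimension (cd vs m⁻²·cd).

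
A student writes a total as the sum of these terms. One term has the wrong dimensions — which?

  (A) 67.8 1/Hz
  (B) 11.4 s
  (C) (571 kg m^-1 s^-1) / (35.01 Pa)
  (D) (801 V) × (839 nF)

(D)

In SI base units:
  (A) Hz⁻¹ = (s⁻¹)⁻¹ = s
  (B) s
  (C) [kg·m⁻¹·s⁻¹] / [kg·m⁻¹·s⁻²] = s
  (D) [kg·m²·s⁻³·A⁻¹] · [kg⁻¹·m⁻²·s⁴·A²] = s·A
All reduce to s except (D), which is s·A.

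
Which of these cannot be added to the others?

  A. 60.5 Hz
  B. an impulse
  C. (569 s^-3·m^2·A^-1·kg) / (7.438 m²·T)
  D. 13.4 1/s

Dimensions:
  A. Hz = s⁻¹
  B. [impulse] = kg·m·s⁻¹
  C. [kg·m²·s⁻³·A⁻¹] / [kg·m²·s⁻²·A⁻¹] = s⁻¹
  D. s⁻¹
All reduce to s⁻¹ except B., which is kg·m·s⁻¹.

B.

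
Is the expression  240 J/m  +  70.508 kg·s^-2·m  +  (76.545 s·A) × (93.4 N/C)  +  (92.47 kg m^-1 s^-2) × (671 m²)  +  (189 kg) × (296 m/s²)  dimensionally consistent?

Work out the base dimensions of each:
  240 J/m:  J·m⁻¹ = N·m·m⁻¹ = kg·m·s⁻²
  70.508 kg·s^-2·m:  kg·m·s⁻²
  (76.545 s·A) × (93.4 N/C):  [s·A] · [kg·m·s⁻³·A⁻¹] = kg·m·s⁻²
  (92.47 kg m^-1 s^-2) × (671 m²):  [kg·m⁻¹·s⁻²] · [m²] = kg·m·s⁻²
  (189 kg) × (296 m/s²):  [kg] · [m·s⁻²] = kg·m·s⁻²
Every term reduces to kg·m·s⁻².

Yes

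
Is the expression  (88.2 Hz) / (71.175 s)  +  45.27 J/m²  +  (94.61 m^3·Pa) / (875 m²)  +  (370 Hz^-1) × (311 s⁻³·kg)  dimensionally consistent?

Work out the base dimensions of each:
  (88.2 Hz) / (71.175 s):  [s⁻¹] / [s] = s⁻²
  45.27 J/m²:  J·m⁻² = N·m·m⁻² = kg·s⁻²
  (94.61 m^3·Pa) / (875 m²):  [kg·m²·s⁻²] / [m²] = kg·s⁻²
  (370 Hz^-1) × (311 s⁻³·kg):  [s] · [kg·s⁻³] = kg·s⁻²
The terms do not share a single dimension (kg·s⁻² vs s⁻²).

No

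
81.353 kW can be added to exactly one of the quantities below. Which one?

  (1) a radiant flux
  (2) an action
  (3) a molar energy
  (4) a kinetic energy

Reference: W = J·s⁻¹ = kg·m²·s⁻³.
Each option:
  (1) [radiant flux] = kg·m²·s⁻³  ← same
  (2) [action] = kg·m²·s⁻¹
  (3) [molar energy] = kg·m²·s⁻²·mol⁻¹
  (4) [kinetic energy] = kg·m²·s⁻²
Only (1) matches kg·m²·s⁻³.

(1)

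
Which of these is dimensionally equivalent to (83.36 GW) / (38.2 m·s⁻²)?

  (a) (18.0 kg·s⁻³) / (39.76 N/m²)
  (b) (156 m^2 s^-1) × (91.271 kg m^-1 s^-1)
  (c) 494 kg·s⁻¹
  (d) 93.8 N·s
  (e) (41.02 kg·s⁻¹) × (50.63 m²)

Reference: [kg·m²·s⁻³] / [m·s⁻²] = kg·m·s⁻¹.
Each option:
  (a) [kg·s⁻³] / [kg·m⁻¹·s⁻²] = m·s⁻¹
  (b) [m²·s⁻¹] · [kg·m⁻¹·s⁻¹] = kg·m·s⁻²
  (c) kg·s⁻¹
  (d) N·s = kg·m·s⁻²·s = kg·m·s⁻¹  ← same
  (e) [kg·s⁻¹] · [m²] = kg·m²·s⁻¹
Only (d) matches kg·m·s⁻¹.

(d)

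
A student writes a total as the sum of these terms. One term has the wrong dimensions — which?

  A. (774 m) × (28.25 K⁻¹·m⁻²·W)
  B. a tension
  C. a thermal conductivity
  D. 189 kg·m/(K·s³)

Dimensions:
  A. [m] · [kg·s⁻³·K⁻¹] = kg·m·s⁻³·K⁻¹
  B. [tension] = kg·m·s⁻²
  C. [thermal conductivity] = kg·m·s⁻³·K⁻¹
  D. kg·m·s⁻³·K⁻¹
All reduce to kg·m·s⁻³·K⁻¹ except B., which is kg·m·s⁻².

B.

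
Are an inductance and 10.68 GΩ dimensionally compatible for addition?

No

Reduce each to base SI dimensions:
  an inductance:  [inductance] = kg·m²·s⁻²·A⁻²
  10.68 GΩ:  Ω = V·A⁻¹ = kg·m²·s⁻³·A⁻²
kg·m²·s⁻²·A⁻² ≠ kg·m²·s⁻³·A⁻², so they cannot be added.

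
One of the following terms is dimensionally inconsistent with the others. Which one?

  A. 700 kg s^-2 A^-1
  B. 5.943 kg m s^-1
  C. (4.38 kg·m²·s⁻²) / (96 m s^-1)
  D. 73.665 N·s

A.

Work out the base dimensions of each:
  A. kg·s⁻²·A⁻¹
  B. kg·m·s⁻¹
  C. [kg·m²·s⁻²] / [m·s⁻¹] = kg·m·s⁻¹
  D. N·s = kg·m·s⁻²·s = kg·m·s⁻¹
All reduce to kg·m·s⁻¹ except A., which is kg·s⁻²·A⁻¹.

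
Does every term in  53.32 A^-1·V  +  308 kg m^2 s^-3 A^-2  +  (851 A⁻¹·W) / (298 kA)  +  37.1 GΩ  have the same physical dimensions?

Yes

Dimensions:
  53.32 A^-1·V:  V·A⁻¹ = J·C⁻¹·A⁻¹ = kg·m²·s⁻³·A⁻²
  308 kg m^2 s^-3 A^-2:  kg·m²·s⁻³·A⁻²
  (851 A⁻¹·W) / (298 kA):  [kg·m²·s⁻³·A⁻¹] / [A] = kg·m²·s⁻³·A⁻²
  37.1 GΩ:  Ω = V·A⁻¹ = kg·m²·s⁻³·A⁻²
Every term reduces to kg·m²·s⁻³·A⁻².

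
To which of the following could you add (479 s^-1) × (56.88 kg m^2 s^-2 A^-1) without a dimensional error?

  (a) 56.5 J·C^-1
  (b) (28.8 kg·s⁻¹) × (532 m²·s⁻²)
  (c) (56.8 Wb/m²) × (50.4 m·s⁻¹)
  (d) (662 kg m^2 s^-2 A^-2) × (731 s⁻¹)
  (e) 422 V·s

(a)

Reference: [s⁻¹] · [kg·m²·s⁻²·A⁻¹] = kg·m²·s⁻³·A⁻¹.
Each option:
  (a) J·C⁻¹ = N·m·(s·A)⁻¹ = kg·m²·s⁻³·A⁻¹  ← same
  (b) [kg·s⁻¹] · [m²·s⁻²] = kg·m²·s⁻³
  (c) [kg·s⁻²·A⁻¹] · [m·s⁻¹] = kg·m·s⁻³·A⁻¹
  (d) [kg·m²·s⁻²·A⁻²] · [s⁻¹] = kg·m²·s⁻³·A⁻²
  (e) V·s = J·C⁻¹·s = kg·m²·s⁻²·A⁻¹
Only (a) matches kg·m²·s⁻³·A⁻¹.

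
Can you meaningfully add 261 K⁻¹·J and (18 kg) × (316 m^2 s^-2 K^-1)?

Work out the base dimensions of each:
  261 K⁻¹·J:  J·K⁻¹ = N·m·K⁻¹ = kg·m²·s⁻²·K⁻¹
  (18 kg) × (316 m^2 s^-2 K^-1):  [kg] · [m²·s⁻²·K⁻¹] = kg·m²·s⁻²·K⁻¹
Both are kg·m²·s⁻²·K⁻¹, so they have the same dimensions and can be added.

Yes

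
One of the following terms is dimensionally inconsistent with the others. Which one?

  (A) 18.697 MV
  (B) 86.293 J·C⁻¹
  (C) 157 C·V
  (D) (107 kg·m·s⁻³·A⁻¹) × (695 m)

In SI base units:
  (A) V = J·C⁻¹ = kg·m²·s⁻³·A⁻¹
  (B) J·C⁻¹ = N·m·(s·A)⁻¹ = kg·m²·s⁻³·A⁻¹
  (C) C·V = s·A·J·C⁻¹ = kg·m²·s⁻²
  (D) [kg·m·s⁻³·A⁻¹] · [m] = kg·m²·s⁻³·A⁻¹
All reduce to kg·m²·s⁻³·A⁻¹ except (C), which is kg·m²·s⁻².

(C)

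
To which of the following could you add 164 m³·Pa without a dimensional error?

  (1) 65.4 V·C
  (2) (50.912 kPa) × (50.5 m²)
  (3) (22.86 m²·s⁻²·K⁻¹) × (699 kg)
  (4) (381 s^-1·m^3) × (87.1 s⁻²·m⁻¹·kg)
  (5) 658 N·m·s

(1)

Reference: Pa·m³ = N·m⁻²·m³ = kg·m²·s⁻².
Each option:
  (1) C·V = s·A·J·C⁻¹ = kg·m²·s⁻²  ← same
  (2) [kg·m⁻¹·s⁻²] · [m²] = kg·m·s⁻²
  (3) [m²·s⁻²·K⁻¹] · [kg] = kg·m²·s⁻²·K⁻¹
  (4) [m³·s⁻¹] · [kg·m⁻¹·s⁻²] = kg·m²·s⁻³
  (5) N·m·s = kg·m·s⁻²·m·s = kg·m²·s⁻¹
Only (1) matches kg·m²·s⁻².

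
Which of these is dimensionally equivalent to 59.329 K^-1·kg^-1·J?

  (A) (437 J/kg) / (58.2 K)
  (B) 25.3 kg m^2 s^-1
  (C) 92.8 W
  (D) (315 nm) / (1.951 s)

(A)

Reference: J·kg⁻¹·K⁻¹ = N·m·kg⁻¹·K⁻¹ = m²·s⁻²·K⁻¹.
Each option:
  (A) [m²·s⁻²] / [K] = m²·s⁻²·K⁻¹  ← same
  (B) kg·m²·s⁻¹
  (C) W = J·s⁻¹ = kg·m²·s⁻³
  (D) [m] / [s] = m·s⁻¹
Only (A) matches m²·s⁻²·K⁻¹.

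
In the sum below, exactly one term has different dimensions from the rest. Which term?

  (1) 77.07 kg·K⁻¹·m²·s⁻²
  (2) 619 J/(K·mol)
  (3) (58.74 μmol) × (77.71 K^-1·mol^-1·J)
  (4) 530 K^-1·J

(2)

Work out the base dimensions of each:
  (1) kg·m²·s⁻²·K⁻¹
  (2) J·mol⁻¹·K⁻¹ = N·m·mol⁻¹·K⁻¹ = kg·m²·s⁻²·K⁻¹·mol⁻¹
  (3) [mol] · [kg·m²·s⁻²·K⁻¹·mol⁻¹] = kg·m²·s⁻²·K⁻¹
  (4) J·K⁻¹ = N·m·K⁻¹ = kg·m²·s⁻²·K⁻¹
All reduce to kg·m²·s⁻²·K⁻¹ except (2), which is kg·m²·s⁻²·K⁻¹·mol⁻¹.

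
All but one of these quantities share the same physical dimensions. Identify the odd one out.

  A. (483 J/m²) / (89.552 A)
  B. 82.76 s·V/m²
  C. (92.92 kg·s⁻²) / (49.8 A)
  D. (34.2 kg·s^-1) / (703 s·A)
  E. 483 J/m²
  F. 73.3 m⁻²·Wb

Dimensions:
  A. [kg·s⁻²] / [A] = kg·s⁻²·A⁻¹
  B. V·s·m⁻² = J·C⁻¹·s·m⁻² = kg·s⁻²·A⁻¹
  C. [kg·s⁻²] / [A] = kg·s⁻²·A⁻¹
  D. [kg·s⁻¹] / [s·A] = kg·s⁻²·A⁻¹
  E. J·m⁻² = N·m·m⁻² = kg·s⁻²
  F. Wb·m⁻² = V·s·m⁻² = kg·s⁻²·A⁻¹
All reduce to kg·s⁻²·A⁻¹ except E., which is kg·s⁻².

E.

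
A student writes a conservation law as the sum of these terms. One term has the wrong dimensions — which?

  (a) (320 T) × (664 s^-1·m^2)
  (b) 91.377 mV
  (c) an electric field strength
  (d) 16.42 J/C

Dimensions:
  (a) [kg·s⁻²·A⁻¹] · [m²·s⁻¹] = kg·m²·s⁻³·A⁻¹
  (b) V = J·C⁻¹ = kg·m²·s⁻³·A⁻¹
  (c) [electric field strength] = kg·m·s⁻³·A⁻¹
  (d) J·C⁻¹ = N·m·(s·A)⁻¹ = kg·m²·s⁻³·A⁻¹
All reduce to kg·m²·s⁻³·A⁻¹ except (c), which is kg·m·s⁻³·A⁻¹.

(c)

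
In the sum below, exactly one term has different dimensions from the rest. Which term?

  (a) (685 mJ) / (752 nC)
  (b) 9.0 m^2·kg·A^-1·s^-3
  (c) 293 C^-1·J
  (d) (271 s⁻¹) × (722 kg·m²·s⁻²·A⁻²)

(d)

In SI base units:
  (a) [kg·m²·s⁻²] / [s·A] = kg·m²·s⁻³·A⁻¹
  (b) kg·m²·s⁻³·A⁻¹
  (c) J·C⁻¹ = N·m·(s·A)⁻¹ = kg·m²·s⁻³·A⁻¹
  (d) [s⁻¹] · [kg·m²·s⁻²·A⁻²] = kg·m²·s⁻³·A⁻²
All reduce to kg·m²·s⁻³·A⁻¹ except (d), which is kg·m²·s⁻³·A⁻².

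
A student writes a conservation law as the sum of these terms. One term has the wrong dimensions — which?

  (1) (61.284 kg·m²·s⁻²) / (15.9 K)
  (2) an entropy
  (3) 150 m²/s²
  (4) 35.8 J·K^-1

(3)

Dimensions:
  (1) [kg·m²·s⁻²] / [K] = kg·m²·s⁻²·K⁻¹
  (2) [entropy] = kg·m²·s⁻²·K⁻¹
  (3) m²·s⁻²
  (4) J·K⁻¹ = N·m·K⁻¹ = kg·m²·s⁻²·K⁻¹
All reduce to kg·m²·s⁻²·K⁻¹ except (3), which is m²·s⁻².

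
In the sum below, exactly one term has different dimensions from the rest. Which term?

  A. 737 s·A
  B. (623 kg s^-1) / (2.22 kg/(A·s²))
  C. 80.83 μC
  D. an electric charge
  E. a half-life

Expand each in SI base units:
  A. A·s = s·A
  B. [kg·s⁻¹] / [kg·s⁻²·A⁻¹] = s·A
  C. C = s·A
  D. [electric charge] = s·A
  E. [half-life] = s
All reduce to s·A except E., which is s.

E.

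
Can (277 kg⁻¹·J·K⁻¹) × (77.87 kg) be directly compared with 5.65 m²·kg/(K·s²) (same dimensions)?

Yes

Dimensions:
  (277 kg⁻¹·J·K⁻¹) × (77.87 kg):  [m²·s⁻²·K⁻¹] · [kg] = kg·m²·s⁻²·K⁻¹
  5.65 m²·kg/(K·s²):  kg·m²·s⁻²·K⁻¹
Both are kg·m²·s⁻²·K⁻¹, so they have the same dimensions and can be added.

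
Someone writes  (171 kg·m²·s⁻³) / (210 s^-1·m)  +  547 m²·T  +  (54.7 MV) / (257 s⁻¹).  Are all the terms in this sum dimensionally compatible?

No

Expand each in SI base units:
  (171 kg·m²·s⁻³) / (210 s^-1·m):  [kg·m²·s⁻³] / [m·s⁻¹] = kg·m·s⁻²
  547 m²·T:  T·m² = Wb·m⁻²·m² = kg·m²·s⁻²·A⁻¹
  (54.7 MV) / (257 s⁻¹):  [kg·m²·s⁻³·A⁻¹] / [s⁻¹] = kg·m²·s⁻²·A⁻¹
The terms do not share a single dimension (kg·m²·s⁻²·A⁻¹ vs kg·m·s⁻²).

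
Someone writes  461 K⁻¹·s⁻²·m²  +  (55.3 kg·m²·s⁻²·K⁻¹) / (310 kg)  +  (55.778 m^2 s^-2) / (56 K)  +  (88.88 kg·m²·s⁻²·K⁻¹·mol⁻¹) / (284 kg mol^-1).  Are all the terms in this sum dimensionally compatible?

Expand each in SI base units:
  461 K⁻¹·s⁻²·m²:  m²·s⁻²·K⁻¹
  (55.3 kg·m²·s⁻²·K⁻¹) / (310 kg):  [kg·m²·s⁻²·K⁻¹] / [kg] = m²·s⁻²·K⁻¹
  (55.778 m^2 s^-2) / (56 K):  [m²·s⁻²] / [K] = m²·s⁻²·K⁻¹
  (88.88 kg·m²·s⁻²·K⁻¹·mol⁻¹) / (284 kg mol^-1):  [kg·m²·s⁻²·K⁻¹·mol⁻¹] / [kg·mol⁻¹] = m²·s⁻²·K⁻¹
Every term reduces to m²·s⁻²·K⁻¹.

Yes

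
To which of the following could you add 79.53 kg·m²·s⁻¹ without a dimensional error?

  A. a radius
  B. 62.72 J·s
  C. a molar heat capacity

Reference: kg·m²·s⁻¹.
Each option:
  A. [radius] = m
  B. J·s = N·m·s = kg·m²·s⁻¹  ← same
  C. [molar heat capacity] = kg·m²·s⁻²·K⁻¹·mol⁻¹
Only B. matches kg·m²·s⁻¹.

B.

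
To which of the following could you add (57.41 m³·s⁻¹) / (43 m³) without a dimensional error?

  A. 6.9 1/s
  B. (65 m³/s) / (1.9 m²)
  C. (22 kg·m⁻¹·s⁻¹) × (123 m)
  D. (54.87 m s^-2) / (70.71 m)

A.

Reference: [m³·s⁻¹] / [m³] = s⁻¹.
Each option:
  A. s⁻¹  ← same
  B. [m³·s⁻¹] / [m²] = m·s⁻¹
  C. [kg·m⁻¹·s⁻¹] · [m] = kg·s⁻¹
  D. [m·s⁻²] / [m] = s⁻²
Only A. matches s⁻¹.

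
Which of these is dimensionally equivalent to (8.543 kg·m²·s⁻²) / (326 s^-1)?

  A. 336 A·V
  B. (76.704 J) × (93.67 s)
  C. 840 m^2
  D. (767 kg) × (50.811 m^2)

Reference: [kg·m²·s⁻²] / [s⁻¹] = kg·m²·s⁻¹.
Each option:
  A. V·A = J·C⁻¹·A = kg·m²·s⁻³
  B. [kg·m²·s⁻²] · [s] = kg·m²·s⁻¹  ← same
  C. m²
  D. [kg] · [m²] = kg·m²
Only B. matches kg·m²·s⁻¹.

B.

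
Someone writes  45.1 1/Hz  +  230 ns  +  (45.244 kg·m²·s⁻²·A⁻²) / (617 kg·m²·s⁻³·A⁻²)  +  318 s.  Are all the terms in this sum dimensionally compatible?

In SI base units:
  45.1 1/Hz:  Hz⁻¹ = (s⁻¹)⁻¹ = s
  230 ns:  s
  (45.244 kg·m²·s⁻²·A⁻²) / (617 kg·m²·s⁻³·A⁻²):  [kg·m²·s⁻²·A⁻²] / [kg·m²·s⁻³·A⁻²] = s
  318 s:  s
Every term reduces to s.

Yes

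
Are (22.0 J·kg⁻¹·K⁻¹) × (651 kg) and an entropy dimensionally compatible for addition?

Work out the base dimensions of each:
  (22.0 J·kg⁻¹·K⁻¹) × (651 kg):  [m²·s⁻²·K⁻¹] · [kg] = kg·m²·s⁻²·K⁻¹
  an entropy:  [entropy] = kg·m²·s⁻²·K⁻¹
Both are kg·m²·s⁻²·K⁻¹, so they have the same dimensions and can be added.

Yes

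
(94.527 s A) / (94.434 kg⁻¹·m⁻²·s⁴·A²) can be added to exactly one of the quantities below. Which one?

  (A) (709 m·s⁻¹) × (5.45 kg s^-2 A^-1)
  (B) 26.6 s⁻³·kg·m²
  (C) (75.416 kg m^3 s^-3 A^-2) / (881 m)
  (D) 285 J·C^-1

Reference: [s·A] / [kg⁻¹·m⁻²·s⁴·A²] = kg·m²·s⁻³·A⁻¹.
Each option:
  (A) [m·s⁻¹] · [kg·s⁻²·A⁻¹] = kg·m·s⁻³·A⁻¹
  (B) kg·m²·s⁻³
  (C) [kg·m³·s⁻³·A⁻²] / [m] = kg·m²·s⁻³·A⁻²
  (D) J·C⁻¹ = N·m·(s·A)⁻¹ = kg·m²·s⁻³·A⁻¹  ← same
Only (D) matches kg·m²·s⁻³·A⁻¹.

(D)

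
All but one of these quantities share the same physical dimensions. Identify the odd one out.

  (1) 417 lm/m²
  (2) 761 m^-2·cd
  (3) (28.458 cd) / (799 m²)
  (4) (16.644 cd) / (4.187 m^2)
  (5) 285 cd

(5)

Work out the base dimensions of each:
  (1) lm·m⁻² = cd·m⁻² = m⁻²·cd
  (2) cd·m⁻² = m⁻²·cd
  (3) [cd] / [m²] = m⁻²·cd
  (4) [cd] / [m²] = m⁻²·cd
  (5) cd
All reduce to m⁻²·cd except (5), which is cd.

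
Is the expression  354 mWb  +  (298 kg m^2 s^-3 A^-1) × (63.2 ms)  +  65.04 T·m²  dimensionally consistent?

Yes

Expand each in SI base units:
  354 mWb:  Wb = V·s = kg·m²·s⁻²·A⁻¹
  (298 kg m^2 s^-3 A^-1) × (63.2 ms):  [kg·m²·s⁻³·A⁻¹] · [s] = kg·m²·s⁻²·A⁻¹
  65.04 T·m²:  T·m² = Wb·m⁻²·m² = kg·m²·s⁻²·A⁻¹
Every term reduces to kg·m²·s⁻²·A⁻¹.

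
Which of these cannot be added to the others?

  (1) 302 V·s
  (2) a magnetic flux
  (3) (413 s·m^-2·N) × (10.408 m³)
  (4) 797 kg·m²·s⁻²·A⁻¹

Expand each in SI base units:
  (1) V·s = J·C⁻¹·s = kg·m²·s⁻²·A⁻¹
  (2) [magnetic flux] = kg·m²·s⁻²·A⁻¹
  (3) [kg·m⁻¹·s⁻¹] · [m³] = kg·m²·s⁻¹
  (4) kg·m²·s⁻²·A⁻¹
All reduce to kg·m²·s⁻²·A⁻¹ except (3), which is kg·m²·s⁻¹.

(3)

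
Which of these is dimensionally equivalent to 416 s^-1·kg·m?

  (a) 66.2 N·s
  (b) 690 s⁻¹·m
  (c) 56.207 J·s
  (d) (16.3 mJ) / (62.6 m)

Reference: kg·m·s⁻¹.
Each option:
  (a) N·s = kg·m·s⁻²·s = kg·m·s⁻¹  ← same
  (b) m·s⁻¹
  (c) J·s = N·m·s = kg·m²·s⁻¹
  (d) [kg·m²·s⁻²] / [m] = kg·m·s⁻²
Only (a) matches kg·m·s⁻¹.

(a)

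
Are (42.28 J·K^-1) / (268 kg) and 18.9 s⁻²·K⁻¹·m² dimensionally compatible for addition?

Work out the base dimensions of each:
  (42.28 J·K^-1) / (268 kg):  [kg·m²·s⁻²·K⁻¹] / [kg] = m²·s⁻²·K⁻¹
  18.9 s⁻²·K⁻¹·m²:  m²·s⁻²·K⁻¹
Both are m²·s⁻²·K⁻¹, so they have the same dimensions and can be added.

Yes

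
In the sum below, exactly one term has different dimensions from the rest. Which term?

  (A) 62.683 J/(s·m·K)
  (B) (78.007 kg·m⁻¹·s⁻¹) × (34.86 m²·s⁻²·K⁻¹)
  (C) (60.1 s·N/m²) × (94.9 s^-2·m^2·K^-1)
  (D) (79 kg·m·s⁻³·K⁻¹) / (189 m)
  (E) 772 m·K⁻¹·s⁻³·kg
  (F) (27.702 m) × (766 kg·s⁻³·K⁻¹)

(D)

Dimensions:
  (A) J·s⁻¹·m⁻¹·K⁻¹ = N·m·s⁻¹·m⁻¹·K⁻¹ = kg·m·s⁻³·K⁻¹
  (B) [kg·m⁻¹·s⁻¹] · [m²·s⁻²·K⁻¹] = kg·m·s⁻³·K⁻¹
  (C) [kg·m⁻¹·s⁻¹] · [m²·s⁻²·K⁻¹] = kg·m·s⁻³·K⁻¹
  (D) [kg·m·s⁻³·K⁻¹] / [m] = kg·s⁻³·K⁻¹
  (E) kg·m·s⁻³·K⁻¹
  (F) [m] · [kg·s⁻³·K⁻¹] = kg·m·s⁻³·K⁻¹
All reduce to kg·m·s⁻³·K⁻¹ except (D), which is kg·s⁻³·K⁻¹.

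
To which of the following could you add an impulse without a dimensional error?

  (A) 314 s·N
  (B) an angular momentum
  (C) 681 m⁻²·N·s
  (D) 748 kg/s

Reference: [impulse] = kg·m·s⁻¹.
Each option:
  (A) N·s = kg·m·s⁻²·s = kg·m·s⁻¹  ← same
  (B) [angular momentum] = kg·m²·s⁻¹
  (C) N·s·m⁻² = kg·m·s⁻²·s·m⁻² = kg·m⁻¹·s⁻¹
  (D) kg·s⁻¹
Only (A) matches kg·m·s⁻¹.

(A)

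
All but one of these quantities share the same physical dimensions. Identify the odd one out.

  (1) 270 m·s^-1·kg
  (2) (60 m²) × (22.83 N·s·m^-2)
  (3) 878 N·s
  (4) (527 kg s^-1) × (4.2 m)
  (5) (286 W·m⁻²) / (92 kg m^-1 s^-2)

(5)

Dimensions:
  (1) kg·m·s⁻¹
  (2) [m²] · [kg·m⁻¹·s⁻¹] = kg·m·s⁻¹
  (3) N·s = kg·m·s⁻²·s = kg·m·s⁻¹
  (4) [kg·s⁻¹] · [m] = kg·m·s⁻¹
  (5) [kg·s⁻³] / [kg·m⁻¹·s⁻²] = m·s⁻¹
All reduce to kg·m·s⁻¹ except (5), which is m·s⁻¹.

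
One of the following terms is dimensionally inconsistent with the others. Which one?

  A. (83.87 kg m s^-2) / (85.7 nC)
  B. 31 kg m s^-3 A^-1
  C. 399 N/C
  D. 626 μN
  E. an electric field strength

D.

Reduce each to base SI dimensions:
  A. [kg·m·s⁻²] / [s·A] = kg·m·s⁻³·A⁻¹
  B. kg·m·s⁻³·A⁻¹
  C. N·C⁻¹ = kg·m·s⁻²·(s·A)⁻¹ = kg·m·s⁻³·A⁻¹
  D. N = kg·m·s⁻²
  E. [electric field strength] = kg·m·s⁻³·A⁻¹
All reduce to kg·m·s⁻³·A⁻¹ except D., which is kg·m·s⁻².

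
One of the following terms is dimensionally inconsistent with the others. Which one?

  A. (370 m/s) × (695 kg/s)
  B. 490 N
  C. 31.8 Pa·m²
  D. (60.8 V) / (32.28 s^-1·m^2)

D.

Work out the base dimensions of each:
  A. [m·s⁻¹] · [kg·s⁻¹] = kg·m·s⁻²
  B. N = kg·m·s⁻²
  C. Pa·m² = N·m⁻²·m² = kg·m·s⁻²
  D. [kg·m²·s⁻³·A⁻¹] / [m²·s⁻¹] = kg·s⁻²·A⁻¹
All reduce to kg·m·s⁻² except D., which is kg·s⁻²·A⁻¹.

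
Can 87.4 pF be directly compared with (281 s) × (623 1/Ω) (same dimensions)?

Reduce each to base SI dimensions:
  87.4 pF:  F = C·V⁻¹ = kg⁻¹·m⁻²·s⁴·A²
  (281 s) × (623 1/Ω):  [s] · [kg⁻¹·m⁻²·s³·A²] = kg⁻¹·m⁻²·s⁴·A²
Both are kg⁻¹·m⁻²·s⁴·A², so they have the same dimensions and can be added.

Yes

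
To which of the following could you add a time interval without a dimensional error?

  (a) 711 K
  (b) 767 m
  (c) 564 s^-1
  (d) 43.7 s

Reference: [time interval] = s.
Each option:
  (a) K
  (b) m
  (c) s⁻¹
  (d) s  ← same
Only (d) matches s.

(d)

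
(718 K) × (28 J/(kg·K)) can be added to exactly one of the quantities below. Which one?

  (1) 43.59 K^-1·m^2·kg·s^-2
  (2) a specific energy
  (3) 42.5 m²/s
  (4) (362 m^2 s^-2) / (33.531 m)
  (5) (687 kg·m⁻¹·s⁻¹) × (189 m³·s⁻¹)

(2)

Reference: [K] · [m²·s⁻²·K⁻¹] = m²·s⁻².
Each option:
  (1) kg·m²·s⁻²·K⁻¹
  (2) [specific energy] = m²·s⁻²  ← same
  (3) m²·s⁻¹
  (4) [m²·s⁻²] / [m] = m·s⁻²
  (5) [kg·m⁻¹·s⁻¹] · [m³·s⁻¹] = kg·m²·s⁻²
Only (2) matches m²·s⁻².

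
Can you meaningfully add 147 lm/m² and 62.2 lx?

Yes

In SI base units:
  147 lm/m²:  lm·m⁻² = cd·m⁻² = m⁻²·cd
  62.2 lx:  lx = lm·m⁻² = m⁻²·cd
Both are m⁻²·cd, so they have the same dimensions and can be added.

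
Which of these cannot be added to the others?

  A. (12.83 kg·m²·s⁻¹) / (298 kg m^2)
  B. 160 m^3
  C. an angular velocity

Work out the base dimensions of each:
  A. [kg·m²·s⁻¹] / [kg·m²] = s⁻¹
  B. m³
  C. [angular velocity] = s⁻¹
All reduce to s⁻¹ except B., which is m³.

B.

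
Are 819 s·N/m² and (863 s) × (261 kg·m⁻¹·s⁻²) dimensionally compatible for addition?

Yes

In SI base units:
  819 s·N/m²:  N·s·m⁻² = kg·m·s⁻²·s·m⁻² = kg·m⁻¹·s⁻¹
  (863 s) × (261 kg·m⁻¹·s⁻²):  [s] · [kg·m⁻¹·s⁻²] = kg·m⁻¹·s⁻¹
Both are kg·m⁻¹·s⁻¹, so they have the same dimensions and can be added.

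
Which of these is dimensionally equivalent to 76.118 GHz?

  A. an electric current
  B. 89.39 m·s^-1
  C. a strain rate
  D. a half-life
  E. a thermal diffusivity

C.

Reference: Hz = s⁻¹.
Each option:
  A. [electric current] = A
  B. m·s⁻¹
  C. [strain rate] = s⁻¹  ← same
  D. [half-life] = s
  E. [thermal diffusivity] = m²·s⁻¹
Only C. matches s⁻¹.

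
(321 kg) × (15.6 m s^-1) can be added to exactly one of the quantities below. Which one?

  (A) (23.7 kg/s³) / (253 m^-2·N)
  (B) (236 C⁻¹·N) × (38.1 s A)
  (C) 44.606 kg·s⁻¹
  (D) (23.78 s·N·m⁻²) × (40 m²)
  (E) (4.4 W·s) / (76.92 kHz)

(D)

Reference: [kg] · [m·s⁻¹] = kg·m·s⁻¹.
Each option:
  (A) [kg·s⁻³] / [kg·m⁻¹·s⁻²] = m·s⁻¹
  (B) [kg·m·s⁻³·A⁻¹] · [s·A] = kg·m·s⁻²
  (C) kg·s⁻¹
  (D) [kg·m⁻¹·s⁻¹] · [m²] = kg·m·s⁻¹  ← same
  (E) [kg·m²·s⁻²] / [s⁻¹] = kg·m²·s⁻¹
Only (D) matches kg·m·s⁻¹.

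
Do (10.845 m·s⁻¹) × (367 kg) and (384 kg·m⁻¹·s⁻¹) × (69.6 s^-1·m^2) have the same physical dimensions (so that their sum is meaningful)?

In SI base units:
  (10.845 m·s⁻¹) × (367 kg):  [m·s⁻¹] · [kg] = kg·m·s⁻¹
  (384 kg·m⁻¹·s⁻¹) × (69.6 s^-1·m^2):  [kg·m⁻¹·s⁻¹] · [m²·s⁻¹] = kg·m·s⁻²
kg·m·s⁻¹ ≠ kg·m·s⁻², so they cannot be added.

No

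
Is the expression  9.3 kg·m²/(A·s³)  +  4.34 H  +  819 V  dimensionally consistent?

Expand each in SI base units:
  9.3 kg·m²/(A·s³):  kg·m²·s⁻³·A⁻¹
  4.34 H:  H = V·s·A⁻¹ = kg·m²·s⁻²·A⁻²
  819 V:  V = J·C⁻¹ = kg·m²·s⁻³·A⁻¹
The terms do not share a single dimension (kg·m²·s⁻²·A⁻² vs kg·m²·s⁻³·A⁻¹).

No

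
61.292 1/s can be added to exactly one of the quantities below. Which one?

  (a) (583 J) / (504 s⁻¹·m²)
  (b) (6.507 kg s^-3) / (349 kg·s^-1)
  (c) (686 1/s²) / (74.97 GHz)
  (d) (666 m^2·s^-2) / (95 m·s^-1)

(c)

Reference: s⁻¹.
Each option:
  (a) [kg·m²·s⁻²] / [m²·s⁻¹] = kg·s⁻¹
  (b) [kg·s⁻³] / [kg·s⁻¹] = s⁻²
  (c) [s⁻²] / [s⁻¹] = s⁻¹  ← same
  (d) [m²·s⁻²] / [m·s⁻¹] = m·s⁻¹
Only (c) matches s⁻¹.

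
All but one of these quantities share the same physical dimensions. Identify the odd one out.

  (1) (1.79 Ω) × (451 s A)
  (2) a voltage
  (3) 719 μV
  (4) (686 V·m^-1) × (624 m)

In SI base units:
  (1) [kg·m²·s⁻³·A⁻²] · [s·A] = kg·m²·s⁻²·A⁻¹
  (2) [voltage] = kg·m²·s⁻³·A⁻¹
  (3) V = J·C⁻¹ = kg·m²·s⁻³·A⁻¹
  (4) [kg·m·s⁻³·A⁻¹] · [m] = kg·m²·s⁻³·A⁻¹
All reduce to kg·m²·s⁻³·A⁻¹ except (1), which is kg·m²·s⁻²·A⁻¹.

(1)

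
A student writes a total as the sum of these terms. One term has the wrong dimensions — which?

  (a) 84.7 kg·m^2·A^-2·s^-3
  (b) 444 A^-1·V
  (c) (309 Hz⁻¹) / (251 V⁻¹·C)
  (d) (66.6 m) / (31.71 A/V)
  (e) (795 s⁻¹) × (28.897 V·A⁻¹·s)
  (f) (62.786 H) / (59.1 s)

Work out the base dimensions of each:
  (a) kg·m²·s⁻³·A⁻²
  (b) V·A⁻¹ = J·C⁻¹·A⁻¹ = kg·m²·s⁻³·A⁻²
  (c) [s] / [kg⁻¹·m⁻²·s⁴·A²] = kg·m²·s⁻³·A⁻²
  (d) [m] / [kg⁻¹·m⁻²·s³·A²] = kg·m³·s⁻³·A⁻²
  (e) [s⁻¹] · [kg·m²·s⁻²·A⁻²] = kg·m²·s⁻³·A⁻²
  (f) [kg·m²·s⁻²·A⁻²] / [s] = kg·m²·s⁻³·A⁻²
All reduce to kg·m²·s⁻³·A⁻² except (d), which is kg·m³·s⁻³·A⁻².

(d)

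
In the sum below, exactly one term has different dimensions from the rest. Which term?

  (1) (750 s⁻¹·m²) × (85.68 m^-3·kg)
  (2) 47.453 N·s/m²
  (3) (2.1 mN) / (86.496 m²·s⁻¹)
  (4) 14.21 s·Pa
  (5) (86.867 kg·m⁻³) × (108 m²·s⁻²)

In SI base units:
  (1) [m²·s⁻¹] · [kg·m⁻³] = kg·m⁻¹·s⁻¹
  (2) N·s·m⁻² = kg·m·s⁻²·s·m⁻² = kg·m⁻¹·s⁻¹
  (3) [kg·m·s⁻²] / [m²·s⁻¹] = kg·m⁻¹·s⁻¹
  (4) Pa·s = N·m⁻²·s = kg·m⁻¹·s⁻¹
  (5) [kg·m⁻³] · [m²·s⁻²] = kg·m⁻¹·s⁻²
All reduce to kg·m⁻¹·s⁻¹ except (5), which is kg·m⁻¹·s⁻².

(5)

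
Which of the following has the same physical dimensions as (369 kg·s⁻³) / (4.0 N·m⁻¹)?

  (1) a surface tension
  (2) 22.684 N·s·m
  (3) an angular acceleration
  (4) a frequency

Reference: [kg·s⁻³] / [kg·s⁻²] = s⁻¹.
Each option:
  (1) [surface tension] = kg·s⁻²
  (2) N·m·s = kg·m·s⁻²·m·s = kg·m²·s⁻¹
  (3) [angular acceleration] = s⁻²
  (4) [frequency] = s⁻¹  ← same
Only (4) matches s⁻¹.

(4)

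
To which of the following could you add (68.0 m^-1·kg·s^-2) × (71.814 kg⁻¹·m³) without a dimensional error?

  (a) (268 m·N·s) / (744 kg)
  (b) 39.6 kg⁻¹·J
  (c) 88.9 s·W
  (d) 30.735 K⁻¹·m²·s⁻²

(b)

Reference: [kg·m⁻¹·s⁻²] · [kg⁻¹·m³] = m²·s⁻².
Each option:
  (a) [kg·m²·s⁻¹] / [kg] = m²·s⁻¹
  (b) J·kg⁻¹ = N·m·kg⁻¹ = m²·s⁻²  ← same
  (c) W·s = J·s⁻¹·s = kg·m²·s⁻²
  (d) m²·s⁻²·K⁻¹
Only (b) matches m²·s⁻².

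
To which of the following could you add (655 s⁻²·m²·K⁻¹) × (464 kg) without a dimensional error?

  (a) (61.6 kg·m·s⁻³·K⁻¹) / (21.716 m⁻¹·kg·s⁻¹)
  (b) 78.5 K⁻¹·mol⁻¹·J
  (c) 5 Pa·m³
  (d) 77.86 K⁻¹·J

(d)

Reference: [m²·s⁻²·K⁻¹] · [kg] = kg·m²·s⁻²·K⁻¹.
Each option:
  (a) [kg·m·s⁻³·K⁻¹] / [kg·m⁻¹·s⁻¹] = m²·s⁻²·K⁻¹
  (b) J·mol⁻¹·K⁻¹ = N·m·mol⁻¹·K⁻¹ = kg·m²·s⁻²·K⁻¹·mol⁻¹
  (c) Pa·m³ = N·m⁻²·m³ = kg·m²·s⁻²
  (d) J·K⁻¹ = N·m·K⁻¹ = kg·m²·s⁻²·K⁻¹  ← same
Only (d) matches kg·m²·s⁻²·K⁻¹.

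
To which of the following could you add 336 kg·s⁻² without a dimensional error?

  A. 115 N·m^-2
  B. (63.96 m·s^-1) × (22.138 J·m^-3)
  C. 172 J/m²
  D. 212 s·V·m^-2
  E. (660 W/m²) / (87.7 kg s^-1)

C.

Reference: kg·s⁻².
Each option:
  A. N·m⁻² = kg·m·s⁻²·m⁻² = kg·m⁻¹·s⁻²
  B. [m·s⁻¹] · [kg·m⁻¹·s⁻²] = kg·s⁻³
  C. J·m⁻² = N·m·m⁻² = kg·s⁻²  ← same
  D. V·s·m⁻² = J·C⁻¹·s·m⁻² = kg·s⁻²·A⁻¹
  E. [kg·s⁻³] / [kg·s⁻¹] = s⁻²
Only C. matches kg·s⁻².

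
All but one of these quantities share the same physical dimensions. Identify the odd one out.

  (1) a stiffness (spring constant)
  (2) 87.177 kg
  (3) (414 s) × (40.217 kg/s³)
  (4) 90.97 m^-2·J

Work out the base dimensions of each:
  (1) [stiffness (spring constant)] = kg·s⁻²
  (2) kg
  (3) [s] · [kg·s⁻³] = kg·s⁻²
  (4) J·m⁻² = N·m·m⁻² = kg·s⁻²
All reduce to kg·s⁻² except (2), which is kg.

(2)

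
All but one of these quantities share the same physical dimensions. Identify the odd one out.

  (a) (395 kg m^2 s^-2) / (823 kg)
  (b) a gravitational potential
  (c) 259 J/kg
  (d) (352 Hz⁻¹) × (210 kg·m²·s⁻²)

(d)

Work out the base dimensions of each:
  (a) [kg·m²·s⁻²] / [kg] = m²·s⁻²
  (b) [gravitational potential] = m²·s⁻²
  (c) J·kg⁻¹ = N·m·kg⁻¹ = m²·s⁻²
  (d) [s] · [kg·m²·s⁻²] = kg·m²·s⁻¹
All reduce to m²·s⁻² except (d), which is kg·m²·s⁻¹.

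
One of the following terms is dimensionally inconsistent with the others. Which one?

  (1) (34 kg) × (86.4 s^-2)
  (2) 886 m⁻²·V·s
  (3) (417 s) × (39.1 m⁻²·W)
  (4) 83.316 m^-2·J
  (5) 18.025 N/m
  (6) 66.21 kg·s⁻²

Dimensions:
  (1) [kg] · [s⁻²] = kg·s⁻²
  (2) V·s·m⁻² = J·C⁻¹·s·m⁻² = kg·s⁻²·A⁻¹
  (3) [s] · [kg·s⁻³] = kg·s⁻²
  (4) J·m⁻² = N·m·m⁻² = kg·s⁻²
  (5) N·m⁻¹ = kg·m·s⁻²·m⁻¹ = kg·s⁻²
  (6) kg·s⁻²
All reduce to kg·s⁻² except (2), which is kg·s⁻²·A⁻¹.

(2)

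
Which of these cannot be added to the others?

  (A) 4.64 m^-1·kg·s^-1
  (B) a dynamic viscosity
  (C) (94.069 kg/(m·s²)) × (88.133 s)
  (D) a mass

(D)

Work out the base dimensions of each:
  (A) kg·m⁻¹·s⁻¹
  (B) [dynamic viscosity] = kg·m⁻¹·s⁻¹
  (C) [kg·m⁻¹·s⁻²] · [s] = kg·m⁻¹·s⁻¹
  (D) [mass] = kg
All reduce to kg·m⁻¹·s⁻¹ except (D), which is kg.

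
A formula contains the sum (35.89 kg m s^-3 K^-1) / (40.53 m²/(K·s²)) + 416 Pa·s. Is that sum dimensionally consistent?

Yes

Reduce each to base SI dimensions:
  (35.89 kg m s^-3 K^-1) / (40.53 m²/(K·s²)):  [kg·m·s⁻³·K⁻¹] / [m²·s⁻²·K⁻¹] = kg·m⁻¹·s⁻¹
  416 Pa·s:  Pa·s = N·m⁻²·s = kg·m⁻¹·s⁻¹
Both are kg·m⁻¹·s⁻¹, so they have the same dimensions and can be added.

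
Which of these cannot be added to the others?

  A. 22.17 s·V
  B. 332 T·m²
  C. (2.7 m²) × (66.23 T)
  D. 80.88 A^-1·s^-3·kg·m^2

D.

Dimensions:
  A. V·s = J·C⁻¹·s = kg·m²·s⁻²·A⁻¹
  B. T·m² = Wb·m⁻²·m² = kg·m²·s⁻²·A⁻¹
  C. [m²] · [kg·s⁻²·A⁻¹] = kg·m²·s⁻²·A⁻¹
  D. kg·m²·s⁻³·A⁻¹
All reduce to kg·m²·s⁻²·A⁻¹ except D., which is kg·m²·s⁻³·A⁻¹.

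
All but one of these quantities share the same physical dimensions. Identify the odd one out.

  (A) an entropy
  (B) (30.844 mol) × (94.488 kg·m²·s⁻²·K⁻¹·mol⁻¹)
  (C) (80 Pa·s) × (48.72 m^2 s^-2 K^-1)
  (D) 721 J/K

(C)

Expand each in SI base units:
  (A) [entropy] = kg·m²·s⁻²·K⁻¹
  (B) [mol] · [kg·m²·s⁻²·K⁻¹·mol⁻¹] = kg·m²·s⁻²·K⁻¹
  (C) [kg·m⁻¹·s⁻¹] · [m²·s⁻²·K⁻¹] = kg·m·s⁻³·K⁻¹
  (D) J·K⁻¹ = N·m·K⁻¹ = kg·m²·s⁻²·K⁻¹
All reduce to kg·m²·s⁻²·K⁻¹ except (C), which is kg·m·s⁻³·K⁻¹.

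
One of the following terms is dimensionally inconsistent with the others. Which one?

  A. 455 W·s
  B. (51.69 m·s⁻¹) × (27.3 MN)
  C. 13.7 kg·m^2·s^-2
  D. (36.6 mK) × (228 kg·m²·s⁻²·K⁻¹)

B.

Expand each in SI base units:
  A. W·s = J·s⁻¹·s = kg·m²·s⁻²
  B. [m·s⁻¹] · [kg·m·s⁻²] = kg·m²·s⁻³
  C. kg·m²·s⁻²
  D. [K] · [kg·m²·s⁻²·K⁻¹] = kg·m²·s⁻²
All reduce to kg·m²·s⁻² except B., which is kg·m²·s⁻³.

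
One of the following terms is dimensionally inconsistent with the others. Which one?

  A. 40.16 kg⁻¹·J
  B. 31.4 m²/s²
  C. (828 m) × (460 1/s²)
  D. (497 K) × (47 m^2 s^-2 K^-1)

Work out the base dimensions of each:
  A. J·kg⁻¹ = N·m·kg⁻¹ = m²·s⁻²
  B. m²·s⁻²
  C. [m] · [s⁻²] = m·s⁻²
  D. [K] · [m²·s⁻²·K⁻¹] = m²·s⁻²
All reduce to m²·s⁻² except C., which is m·s⁻².

C.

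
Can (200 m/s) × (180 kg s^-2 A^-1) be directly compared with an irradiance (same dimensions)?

Expand each in SI base units:
  (200 m/s) × (180 kg s^-2 A^-1):  [m·s⁻¹] · [kg·s⁻²·A⁻¹] = kg·m·s⁻³·A⁻¹
  an irradiance:  [irradiance] = kg·s⁻³
kg·m·s⁻³·A⁻¹ ≠ kg·s⁻³, so they cannot be added.

No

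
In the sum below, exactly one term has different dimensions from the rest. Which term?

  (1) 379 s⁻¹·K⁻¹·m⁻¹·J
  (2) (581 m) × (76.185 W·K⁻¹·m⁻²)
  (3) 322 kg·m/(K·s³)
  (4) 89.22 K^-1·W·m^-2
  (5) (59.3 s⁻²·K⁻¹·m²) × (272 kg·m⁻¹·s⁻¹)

(4)

Expand each in SI base units:
  (1) J·s⁻¹·m⁻¹·K⁻¹ = N·m·s⁻¹·m⁻¹·K⁻¹ = kg·m·s⁻³·K⁻¹
  (2) [m] · [kg·s⁻³·K⁻¹] = kg·m·s⁻³·K⁻¹
  (3) kg·m·s⁻³·K⁻¹
  (4) W·m⁻²·K⁻¹ = J·s⁻¹·m⁻²·K⁻¹ = kg·s⁻³·K⁻¹
  (5) [m²·s⁻²·K⁻¹] · [kg·m⁻¹·s⁻¹] = kg·m·s⁻³·K⁻¹
All reduce to kg·m·s⁻³·K⁻¹ except (4), which is kg·s⁻³·K⁻¹.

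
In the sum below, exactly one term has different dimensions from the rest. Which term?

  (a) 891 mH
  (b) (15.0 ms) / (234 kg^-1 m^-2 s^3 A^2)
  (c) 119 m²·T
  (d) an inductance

(c)

Expand each in SI base units:
  (a) H = V·s·A⁻¹ = kg·m²·s⁻²·A⁻²
  (b) [s] / [kg⁻¹·m⁻²·s³·A²] = kg·m²·s⁻²·A⁻²
  (c) T·m² = Wb·m⁻²·m² = kg·m²·s⁻²·A⁻¹
  (d) [inductance] = kg·m²·s⁻²·A⁻²
All reduce to kg·m²·s⁻²·A⁻² except (c), which is kg·m²·s⁻²·A⁻¹.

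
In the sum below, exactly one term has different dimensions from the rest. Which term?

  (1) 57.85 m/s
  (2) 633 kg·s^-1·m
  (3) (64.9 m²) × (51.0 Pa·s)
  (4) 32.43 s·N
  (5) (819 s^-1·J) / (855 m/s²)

(1)

Dimensions:
  (1) m·s⁻¹
  (2) kg·m·s⁻¹
  (3) [m²] · [kg·m⁻¹·s⁻¹] = kg·m·s⁻¹
  (4) N·s = kg·m·s⁻²·s = kg·m·s⁻¹
  (5) [kg·m²·s⁻³] / [m·s⁻²] = kg·m·s⁻¹
All reduce to kg·m·s⁻¹ except (1), which is m·s⁻¹.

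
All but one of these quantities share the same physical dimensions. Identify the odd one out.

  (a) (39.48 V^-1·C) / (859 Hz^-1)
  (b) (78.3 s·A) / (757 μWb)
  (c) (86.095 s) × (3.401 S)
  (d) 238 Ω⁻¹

Work out the base dimensions of each:
  (a) [kg⁻¹·m⁻²·s⁴·A²] / [s] = kg⁻¹·m⁻²·s³·A²
  (b) [s·A] / [kg·m²·s⁻²·A⁻¹] = kg⁻¹·m⁻²·s³·A²
  (c) [s] · [kg⁻¹·m⁻²·s³·A²] = kg⁻¹·m⁻²·s⁴·A²
  (d) Ω⁻¹ = (V·A⁻¹)⁻¹ = kg⁻¹·m⁻²·s³·A²
All reduce to kg⁻¹·m⁻²·s³·A² except (c), which is kg⁻¹·m⁻²·s⁴·A².

(c)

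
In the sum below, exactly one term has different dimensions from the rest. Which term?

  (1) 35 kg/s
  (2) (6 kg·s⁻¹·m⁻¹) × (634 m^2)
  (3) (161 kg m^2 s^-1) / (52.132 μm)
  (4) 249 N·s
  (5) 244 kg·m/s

Work out the base dimensions of each:
  (1) kg·s⁻¹
  (2) [kg·m⁻¹·s⁻¹] · [m²] = kg·m·s⁻¹
  (3) [kg·m²·s⁻¹] / [m] = kg·m·s⁻¹
  (4) N·s = kg·m·s⁻²·s = kg·m·s⁻¹
  (5) kg·m·s⁻¹
All reduce to kg·m·s⁻¹ except (1), which is kg·s⁻¹.

(1)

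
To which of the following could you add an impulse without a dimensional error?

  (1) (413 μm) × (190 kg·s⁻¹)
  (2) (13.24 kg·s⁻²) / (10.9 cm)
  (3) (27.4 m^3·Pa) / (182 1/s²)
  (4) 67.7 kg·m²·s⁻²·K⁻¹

Reference: [impulse] = kg·m·s⁻¹.
Each option:
  (1) [m] · [kg·s⁻¹] = kg·m·s⁻¹  ← same
  (2) [kg·s⁻²] / [m] = kg·m⁻¹·s⁻²
  (3) [kg·m²·s⁻²] / [s⁻²] = kg·m²
  (4) kg·m²·s⁻²·K⁻¹
Only (1) matches kg·m·s⁻¹.

(1)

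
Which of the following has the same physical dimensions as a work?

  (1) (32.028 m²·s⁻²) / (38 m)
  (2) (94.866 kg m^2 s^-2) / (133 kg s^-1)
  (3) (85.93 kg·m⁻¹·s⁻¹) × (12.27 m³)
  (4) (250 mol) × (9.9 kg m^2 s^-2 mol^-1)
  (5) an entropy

(4)

Reference: [work] = kg·m²·s⁻².
Each option:
  (1) [m²·s⁻²] / [m] = m·s⁻²
  (2) [kg·m²·s⁻²] / [kg·s⁻¹] = m²·s⁻¹
  (3) [kg·m⁻¹·s⁻¹] · [m³] = kg·m²·s⁻¹
  (4) [mol] · [kg·m²·s⁻²·mol⁻¹] = kg·m²·s⁻²  ← same
  (5) [entropy] = kg·m²·s⁻²·K⁻¹
Only (4) matches kg·m²·s⁻².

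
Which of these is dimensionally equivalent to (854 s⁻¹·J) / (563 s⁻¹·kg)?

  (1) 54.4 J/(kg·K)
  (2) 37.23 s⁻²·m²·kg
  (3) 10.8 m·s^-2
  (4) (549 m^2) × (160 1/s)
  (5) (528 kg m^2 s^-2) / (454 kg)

Reference: [kg·m²·s⁻³] / [kg·s⁻¹] = m²·s⁻².
Each option:
  (1) J·kg⁻¹·K⁻¹ = N·m·kg⁻¹·K⁻¹ = m²·s⁻²·K⁻¹
  (2) kg·m²·s⁻²
  (3) m·s⁻²
  (4) [m²] · [s⁻¹] = m²·s⁻¹
  (5) [kg·m²·s⁻²] / [kg] = m²·s⁻²  ← same
Only (5) matches m²·s⁻².

(5)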